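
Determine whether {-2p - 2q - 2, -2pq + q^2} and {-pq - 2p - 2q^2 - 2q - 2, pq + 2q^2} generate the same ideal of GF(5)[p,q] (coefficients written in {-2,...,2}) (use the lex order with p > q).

Two ideals are equal iff their reduced Gröbner bases coincide (the reduced basis is unique for a fixed ordering).
Buchberger on the first generating set:
f_1 = -2p - 2q - 2, LT = p.
f_2 = -2pq + q^2, LT = pq.

S(f_1,f_2): lcm = pq. S = -q^2 + q.
  reduce S modulo (f_1, f_2):
  remainder -q^2 + q ≠ 0; add g_3 = -q^2 + q to the basis.

The other S-polynomials (S(f_1,g_3), S(f_2,g_3)) all reduce to 0 modulo the current basis, so we have a Gröbner basis.
Inter-reduce: drop elements whose leading term is divisible by another's, tail-reduce, and make monic.
Reduced Gröbner basis: {p + q + 1, q^2 - q}.

Buchberger on the second generating set:
h_1 = -pq - 2p - 2q^2 - 2q - 2, LT = pq.
h_2 = pq + 2q^2, LT = pq.

S(h_1,h_2): lcm = pq. S = 2p + 2q + 2.
  reduce S modulo (h_1, h_2):
  remainder 2p + 2q + 2 ≠ 0; add k_3 = 2p + 2q + 2 to the basis.

S(h_1,k_3): lcm = pq. S = 2p + q^2 + q + 2.
  reduce S modulo (h_1, h_2, k_3):
  remainder q^2 - q ≠ 0; add k_4 = q^2 - q to the basis.

The other S-polynomials (S(h_2,k_3), S(h_1,k_4), S(h_2,k_4), S(k_3,k_4)) all reduce to 0 modulo the current basis, so we have a Gröbner basis.
Inter-reduce: drop elements whose leading term is divisible by another's, tail-reduce, and make monic.
Reduced Gröbner basis: {p + q + 1, q^2 - q}.

These coincide, so the ideals are equal.

Yes, the ideals are equal.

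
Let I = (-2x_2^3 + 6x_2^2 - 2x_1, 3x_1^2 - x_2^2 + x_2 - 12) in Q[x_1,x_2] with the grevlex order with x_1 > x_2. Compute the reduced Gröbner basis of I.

The reduced Gröbner basis is the canonical form of the ideal for this ordering.

f_1 = -2x_2^3 + 6x_2^2 - 2x_1, LT = x_2^3.
f_2 = 3x_1^2 - x_2^2 + x_2 - 12, LT = x_1^2.

The S-polynomials (S(f_1,f_2)) all reduce to 0 modulo the current basis, so we have a Gröbner basis.

G = {x_2^3 - 3x_2^2 + x_1, x_1^2 - 1/3x_2^2 + 1/3x_2 - 4}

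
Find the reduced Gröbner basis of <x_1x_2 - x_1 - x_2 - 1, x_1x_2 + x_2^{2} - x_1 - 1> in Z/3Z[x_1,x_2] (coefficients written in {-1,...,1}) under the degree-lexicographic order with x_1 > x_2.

f_1 = x_1x_2 - x_1 - x_2 - 1, LT = x_1x_2.
f_2 = x_1x_2 + x_2^{2} - x_1 - 1, LT = x_1x_2.

S(f_1,f_2): lcm = x_1x_2. S = -x_2^{2} - x_2.
  leading term x_2^{2}: no divisor's leading term divides it; move -x_2^{2} to the remainder.
  leading term x_2: no divisor's leading term divides it; move -x_2 to the remainder.
  remainder -x_2^{2} - x_2 ≠ 0; add g_3 = -x_2^{2} - x_2 to the basis.

S(f_1,g_3): lcm = x_1x_2^{2}. S = x_1x_2 - x_2^{2} - x_2.
  leading term x_1x_2: subtract (1)·f_1 from x_1x_2 - x_2^{2} - x_2 → -x_2^{2} + x_1 + 1
  leading term x_2^{2}: subtract (1)·g_3 from -x_2^{2} + x_1 + 1 → x_1 + x_2 + 1
  leading term x_1: no divisor's leading term divides it; move x_1 to the remainder.
  leading term x_2: no divisor's leading term divides it; move x_2 to the remainder.
  leading term 1: no divisor's leading term divides it; move 1 to the remainder.
  remainder x_1 + x_2 + 1 ≠ 0; add g_4 = x_1 + x_2 + 1 to the basis.

The other S-polynomials (S(f_2,g_3), S(f_1,g_4), S(f_2,g_4), S(g_3,g_4)) all reduce to 0 modulo the current basis, so we have a Gröbner basis.
Inter-reduce: drop elements whose leading term is divisible by another's, tail-reduce, and make monic.

G = {x_2^{2} + x_2, x_1 + x_2 + 1}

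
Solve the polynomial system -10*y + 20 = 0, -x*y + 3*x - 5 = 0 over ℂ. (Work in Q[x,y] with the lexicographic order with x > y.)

Compute a lex Gröbner basis by Buchberger's algorithm.
f_1 = -10*y + 20, LT = y.
f_2 = -x*y + 3*x - 5, LT = x*y.

S(f_1,f_2): lcm = x*y. S = x - 5.
  reduce S modulo (f_1, f_2):
  remainder x - 5 ≠ 0; add h_3 = x - 5 to the basis.

The other S-polynomials (S(f_1,h_3), S(f_2,h_3)) all reduce to 0 modulo the current basis, so we have a Gröbner basis.
Inter-reduce: drop elements whose leading term is divisible by another's, tail-reduce, and make monic.
Reduced Gröbner basis: {x - 5, y - 2}.

The lex basis is triangular: the last element involves only y. Solving y - 2 = 0 gives y ∈ {2}; substituting each value into the earlier elements determines the remaining variables.
  y = 2: the earlier basis element becomes x - 5 = 0, giving x = 5 — point (5, 2).
Zero-dimensionality of the ideal guarantees finitely many solutions over ℂ.

{(5, 2)}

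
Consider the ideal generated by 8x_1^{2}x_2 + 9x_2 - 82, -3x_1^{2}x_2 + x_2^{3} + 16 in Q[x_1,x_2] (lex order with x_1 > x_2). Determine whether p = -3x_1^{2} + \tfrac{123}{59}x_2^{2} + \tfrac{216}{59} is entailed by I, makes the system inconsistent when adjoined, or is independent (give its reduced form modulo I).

First compute the reduced Gröbner basis of I by Buchberger's algorithm.
f_1 = 8x_1^{2}x_2 + 9x_2 - 82, LT = x_1^{2}x_2.
f_2 = -3x_1^{2}x_2 + x_2^{3} + 16, LT = x_1^{2}x_2.

S(f_1,f_2): lcm = x_1^{2}x_2. S = \tfrac{1}{3}x_2^{3} + \tfrac{9}{8}x_2 - \tfrac{59}{12}.
  leading term x_2^{3}: no divisor's leading term divides it; move \tfrac{1}{3}x_2^{3} to the remainder.
  leading term x_2: no divisor's leading term divides it; move \tfrac{9}{8}x_2 to the remainder.
  leading term 1: no divisor's leading term divides it; move -\tfrac{59}{12} to the remainder.
  remainder \tfrac{1}{3}x_2^{3} + \tfrac{9}{8}x_2 - \tfrac{59}{12} ≠ 0; add h_3 = \tfrac{1}{3}x_2^{3} + \tfrac{9}{8}x_2 - \tfrac{59}{12} to the basis.

S(f_1,h_3): lcm = x_1^{2}x_2^{3}. S = -\tfrac{27}{8}x_1^{2}x_2 + \tfrac{59}{4}x_1^{2} + \tfrac{9}{8}x_2^{3} - \tfrac{41}{4}x_2^{2}.
  leading term x_1^{2}x_2: subtract (-\tfrac{27}{64})·f_1 from -\tfrac{27}{8}x_1^{2}x_2 + \tfrac{59}{4}x_1^{2} + \tfrac{9}{8}x_2^{3} - \tfrac{41}{4}x_2^{2} → \tfrac{59}{4}x_1^{2} + \tfrac{9}{8}x_2^{3} - \tfrac{41}{4}x_2^{2} + \tfrac{243}{64}x_2 - \tfrac{1107}{32}
  leading term x_1^{2}: no divisor's leading term divides it; move \tfrac{59}{4}x_1^{2} to the remainder.
  leading term x_2^{3}: subtract (\tfrac{27}{8})·h_3 from \tfrac{9}{8}x_2^{3} - \tfrac{41}{4}x_2^{2} + \tfrac{243}{64}x_2 - \tfrac{1107}{32} → -\tfrac{41}{4}x_2^{2} - 18
  leading term x_2^{2}: no divisor's leading term divides it; move -\tfrac{41}{4}x_2^{2} to the remainder.
  leading term 1: no divisor's leading term divides it; move -18 to the remainder.
  remainder \tfrac{59}{4}x_1^{2} - \tfrac{41}{4}x_2^{2} - 18 ≠ 0; add h_4 = \tfrac{59}{4}x_1^{2} - \tfrac{41}{4}x_2^{2} - 18 to the basis.

S(f_2,h_3): lcm = x_1^{2}x_2^{3}. S = -\tfrac{27}{8}x_1^{2}x_2 + \tfrac{59}{4}x_1^{2} - \tfrac{1}{3}x_2^{5} - \tfrac{16}{3}x_2^{2}.
  leading term x_1^{2}x_2: subtract (-\tfrac{27}{64})·f_1 from -\tfrac{27}{8}x_1^{2}x_2 + \tfrac{59}{4}x_1^{2} - \tfrac{1}{3}x_2^{5} - \tfrac{16}{3}x_2^{2} → \tfrac{59}{4}x_1^{2} - \tfrac{1}{3}x_2^{5} - \tfrac{16}{3}x_2^{2} + \tfrac{243}{64}x_2 - \tfrac{1107}{32}
  leading term x_1^{2}: subtract (1)·h_4 from \tfrac{59}{4}x_1^{2} - \tfrac{1}{3}x_2^{5} - \tfrac{16}{3}x_2^{2} + \tfrac{243}{64}x_2 - \tfrac{1107}{32} → -\tfrac{1}{3}x_2^{5} + \tfrac{59}{12}x_2^{2} + \tfrac{243}{64}x_2 - \tfrac{531}{32}
  leading term x_2^{5}: subtract (-x_2^{2})·h_3 from -\tfrac{1}{3}x_2^{5} + \tfrac{59}{12}x_2^{2} + \tfrac{243}{64}x_2 - \tfrac{531}{32} → \tfrac{9}{8}x_2^{3} + \tfrac{243}{64}x_2 - \tfrac{531}{32}
  leading term x_2^{3}: subtract (\tfrac{27}{8})·h_3 from \tfrac{9}{8}x_2^{3} + \tfrac{243}{64}x_2 - \tfrac{531}{32} → 0
  remainder 0.

S(f_1,h_4): lcm = x_1^{2}x_2. S = \tfrac{41}{59}x_2^{3} + \tfrac{1107}{472}x_2 - \tfrac{41}{4}.
  leading term x_2^{3}: subtract (\tfrac{123}{59})·h_3 from \tfrac{41}{59}x_2^{3} + \tfrac{1107}{472}x_2 - \tfrac{41}{4} → 0
  remainder 0.

S(f_2,h_4): lcm = x_1^{2}x_2. S = \tfrac{64}{177}x_2^{3} + \tfrac{72}{59}x_2 - \tfrac{16}{3}.
  leading term x_2^{3}: subtract (\tfrac{64}{59})·h_3 from \tfrac{64}{177}x_2^{3} + \tfrac{72}{59}x_2 - \tfrac{16}{3} → 0
  remainder 0.

S(h_3,h_4): leading monomials are coprime, so the S-polynomial reduces to 0 (Buchberger's first criterion).
Every S-polynomial of the final basis reduces to 0, so we have a Gröbner basis.
Inter-reduce: drop elements whose leading term is divisible by another's, tail-reduce, and make monic.
Reduced Gröbner basis: {x_1^{2} - \tfrac{41}{59}x_2^{2} - \tfrac{72}{59}, x_2^{3} + \tfrac{27}{8}x_2 - \tfrac{59}{4}}.
Label its elements g_1 = x_1^{2} - \tfrac{41}{59}x_2^{2} - \tfrac{72}{59}, g_2 = x_2^{3} + \tfrac{27}{8}x_2 - \tfrac{59}{4}.

Reduce p = -3x_1^{2} + \tfrac{123}{59}x_2^{2} + \tfrac{216}{59} modulo G:
  leading term x_1^{2}: subtract (-3)·g_1 from -3x_1^{2} + \tfrac{123}{59}x_2^{2} + \tfrac{216}{59} → 0
  normal form = 0.
Since the normal form is 0, p ∈ I.

-3x_1^{2} + \tfrac{123}{59}x_2^{2} + \tfrac{216}{59} lies in I (it reduces to 0).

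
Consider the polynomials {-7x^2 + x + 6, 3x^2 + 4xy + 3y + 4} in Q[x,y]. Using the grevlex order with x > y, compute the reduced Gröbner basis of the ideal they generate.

Buchberger's algorithm terminates because the ascending chain of leading-term ideals stabilizes.

f_1 = -7x^2 + x + 6, LT = x^2.
f_2 = 3x^2 + 4xy + 3y + 4, LT = x^2.

S(f_1,f_2): lcm = x^2. S = -4/3xy - 1/7x - y - 46/21.
  leading term xy: no divisor's leading term divides it; move -4/3xy to the remainder.
  leading term x: no divisor's leading term divides it; move -1/7x to the remainder.
  leading term y: no divisor's leading term divides it; move -y to the remainder.
  leading term 1: no divisor's leading term divides it; move -46/21 to the remainder.
  remainder -4/3xy - 1/7x - y - 46/21 ≠ 0; add g_3 = -4/3xy - 1/7x - y - 46/21 to the basis.

S(f_1,g_3): lcm = x^2y. S = -3/28x^2 - 25/28xy - 23/14x - 6/7y.
  leading term x^2: subtract (3/196)·f_1 from -3/28x^2 - 25/28xy - 23/14x - 6/7y → -25/28xy - 325/196x - 6/7y - 9/98
  leading term xy: subtract (75/112)·g_3 from -25/28xy - 325/196x - 6/7y - 9/98 → -25/16x - 3/16y + 11/8
  leading term x: no divisor's leading term divides it; move -25/16x to the remainder.
  leading term y: no divisor's leading term divides it; move -3/16y to the remainder.
  leading term 1: no divisor's leading term divides it; move 11/8 to the remainder.
  remainder -25/16x - 3/16y + 11/8 ≠ 0; add g_4 = -25/16x - 3/16y + 11/8 to the basis.

S(g_3,g_4): lcm = xy. S = -3/25y^2 + 3/28x + 163/100y + 23/14.
  leading term y^2: no divisor's leading term divides it; move -3/25y^2 to the remainder.
  leading term x: subtract (-12/175)·g_4 from 3/28x + 163/100y + 23/14 → 283/175y + 304/175
  leading term y: no divisor's leading term divides it; move 283/175y to the remainder.
  leading term 1: no divisor's leading term divides it; move 304/175 to the remainder.
  remainder -3/25y^2 + 283/175y + 304/175 ≠ 0; add g_5 = -3/25y^2 + 283/175y + 304/175 to the basis.

The other S-polynomials (S(f_2,g_3), S(f_1,g_4), S(f_2,g_4), S(f_1,g_5), S(f_2,g_5), S(g_3,g_5), S(g_4,g_5)) all reduce to 0 modulo the current basis, so we have a Gröbner basis.
Inter-reduce: drop elements whose leading term is divisible by another's, tail-reduce, and make monic.

G = {y^2 - 283/21y - 304/21, x + 3/25y - 22/25}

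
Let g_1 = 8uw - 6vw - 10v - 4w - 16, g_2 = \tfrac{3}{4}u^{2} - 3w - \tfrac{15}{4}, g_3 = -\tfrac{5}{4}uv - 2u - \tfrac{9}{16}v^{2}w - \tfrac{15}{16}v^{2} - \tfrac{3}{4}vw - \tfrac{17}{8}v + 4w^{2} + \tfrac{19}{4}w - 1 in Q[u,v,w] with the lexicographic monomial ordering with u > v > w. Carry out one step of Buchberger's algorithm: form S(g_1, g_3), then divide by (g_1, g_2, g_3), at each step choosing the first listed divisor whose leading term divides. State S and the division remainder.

lcm(LM(g_1), LM(g_3)) = uvw.
S = (lcm/LT(g_1))·g_1 − (lcm/LT(g_3))·g_3 = -\tfrac{8}{5}uw - \tfrac{9}{20}v^{2}w^{2} - \tfrac{3}{2}v^{2}w - \tfrac{5}{4}v^{2} - \tfrac{3}{5}vw^{2} - \tfrac{11}{5}vw - 2v + \tfrac{16}{5}w^{3} + \tfrac{19}{5}w^{2} - \tfrac{4}{5}w.
Reduce S modulo (g_1, g_2, g_3) in that order:
  leading term uw: subtract (-\tfrac{1}{5})·g_1 from -\tfrac{8}{5}uw - \tfrac{9}{20}v^{2}w^{2} - \tfrac{3}{2}v^{2}w - \tfrac{5}{4}v^{2} - \tfrac{3}{5}vw^{2} - \tfrac{11}{5}vw - 2v + \tfrac{16}{5}w^{3} + \tfrac{19}{5}w^{2} - \tfrac{4}{5}w → -\tfrac{9}{20}v^{2}w^{2} - \tfrac{3}{2}v^{2}w - \tfrac{5}{4}v^{2} - \tfrac{3}{5}vw^{2} - \tfrac{17}{5}vw - 4v + \tfrac{16}{5}w^{3} + \tfrac{19}{5}w^{2} - \tfrac{8}{5}w - \tfrac{16}{5}
  leading term v^{2}w^{2}: no divisor's leading term divides it; move -\tfrac{9}{20}v^{2}w^{2} to the remainder.
  leading term v^{2}w: no divisor's leading term divides it; move -\tfrac{3}{2}v^{2}w to the remainder.
  leading term v^{2}: no divisor's leading term divides it; move -\tfrac{5}{4}v^{2} to the remainder.
  leading term vw^{2}: no divisor's leading term divides it; move -\tfrac{3}{5}vw^{2} to the remainder.
  leading term vw: no divisor's leading term divides it; move -\tfrac{17}{5}vw to the remainder.
  leading term v: no divisor's leading term divides it; move -4v to the remainder.
  leading term w^{3}: no divisor's leading term divides it; move \tfrac{16}{5}w^{3} to the remainder.
  leading term w^{2}: no divisor's leading term divides it; move \tfrac{19}{5}w^{2} to the remainder.
  leading term w: no divisor's leading term divides it; move -\tfrac{8}{5}w to the remainder.
  leading term 1: no divisor's leading term divides it; move -\tfrac{16}{5} to the remainder.
The remainder -\tfrac{9}{20}v^{2}w^{2} - \tfrac{3}{2}v^{2}w - \tfrac{5}{4}v^{2} - \tfrac{3}{5}vw^{2} - \tfrac{17}{5}vw - 4v + \tfrac{16}{5}w^{3} + \tfrac{19}{5}w^{2} - \tfrac{8}{5}w - \tfrac{16}{5} is nonzero, so it would be added as the next basis element.

S(g_1, g_3) = -\tfrac{8}{5}uw - \tfrac{9}{20}v^{2}w^{2} - \tfrac{3}{2}v^{2}w - \tfrac{5}{4}v^{2} - \tfrac{3}{5}vw^{2} - \tfrac{11}{5}vw - 2v + \tfrac{16}{5}w^{3} + \tfrac{19}{5}w^{2} - \tfrac{4}{5}w; remainder on division = -\tfrac{9}{20}v^{2}w^{2} - \tfrac{3}{2}v^{2}w - \tfrac{5}{4}v^{2} - \tfrac{3}{5}vw^{2} - \tfrac{17}{5}vw - 4v + \tfrac{16}{5}w^{3} + \tfrac{19}{5}w^{2} - \tfrac{8}{5}w - \tfrac{16}{5}.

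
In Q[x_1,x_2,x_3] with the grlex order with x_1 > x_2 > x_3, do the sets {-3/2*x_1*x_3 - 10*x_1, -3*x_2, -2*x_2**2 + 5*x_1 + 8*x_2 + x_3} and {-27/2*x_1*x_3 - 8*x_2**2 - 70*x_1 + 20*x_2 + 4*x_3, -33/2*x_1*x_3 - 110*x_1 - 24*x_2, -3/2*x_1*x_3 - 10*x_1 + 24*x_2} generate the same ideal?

Yes, the ideals are equal.

Equality of ideals is decidable: compute both reduced Gröbner bases (unique for the ordering) and check whether they agree.
Buchberger on the first generating set:
f_1 = -3/2*x_1*x_3 - 10*x_1, LT = x_1*x_3.
f_2 = -3*x_2, LT = x_2.
f_3 = -2*x_2**2 + 5*x_1 + 8*x_2 + x_3, LT = x_2**2.

S(f_1,f_2): leading monomials are coprime, so the S-polynomial reduces to 0 (Buchberger's first criterion).
S(f_1,f_3): leading monomials are coprime, so the S-polynomial reduces to 0 (Buchberger's first criterion).
S(f_2,f_3): lcm = x_2**2. S = 5/2*x_1 + 4*x_2 + 1/2*x_3.
  leading term x_1: no divisor's leading term divides it; move 5/2*x_1 to the remainder.
  leading term x_2: subtract (-4/3)·f_2 from 4*x_2 + 1/2*x_3 → 1/2*x_3
  leading term x_3: no divisor's leading term divides it; move 1/2*x_3 to the remainder.
  remainder 5/2*x_1 + 1/2*x_3 ≠ 0; add g_4 = 5/2*x_1 + 1/2*x_3 to the basis.

S(f_1,g_4): lcm = x_1*x_3. S = -1/5*x_3**2 + 20/3*x_1.
  leading term x_3**2: no divisor's leading term divides it; move -1/5*x_3**2 to the remainder.
  leading term x_1: subtract (8/3)·g_4 from 20/3*x_1 → -4/3*x_3
  leading term x_3: no divisor's leading term divides it; move -4/3*x_3 to the remainder.
  remainder -1/5*x_3**2 - 4/3*x_3 ≠ 0; add g_5 = -1/5*x_3**2 - 4/3*x_3 to the basis.

S(f_2,g_4): leading monomials are coprime, so the S-polynomial reduces to 0 (Buchberger's first criterion).
S(f_3,g_4): leading monomials are coprime, so the S-polynomial reduces to 0 (Buchberger's first criterion).
S(f_1,g_5): lcm = x_1*x_3**2. S = 0.
  remainder 0.

S(f_2,g_5): leading monomials are coprime, so the S-polynomial reduces to 0 (Buchberger's first criterion).
S(f_3,g_5): leading monomials are coprime, so the S-polynomial reduces to 0 (Buchberger's first criterion).
S(g_4,g_5): leading monomials are coprime, so the S-polynomial reduces to 0 (Buchberger's first criterion).
Every S-polynomial of the final basis reduces to 0, so we have a Gröbner basis.
Inter-reduce: drop elements whose leading term is divisible by another's, tail-reduce, and make monic.
Reduced Gröbner basis: {x_3**2 + 20/3*x_3, x_1 + 1/5*x_3, x_2}.

Buchberger on the second generating set:
h_1 = -27/2*x_1*x_3 - 8*x_2**2 - 70*x_1 + 20*x_2 + 4*x_3, LT = x_1*x_3.
h_2 = -33/2*x_1*x_3 - 110*x_1 - 24*x_2, LT = x_1*x_3.
h_3 = -3/2*x_1*x_3 - 10*x_1 + 24*x_2, LT = x_1*x_3.

S(h_1,h_2): lcm = x_1*x_3. S = 16/27*x_2**2 - 40/27*x_1 - 872/297*x_2 - 8/27*x_3.
  leading term x_2**2: no divisor's leading term divides it; move 16/27*x_2**2 to the remainder.
  leading term x_1: no divisor's leading term divides it; move -40/27*x_1 to the remainder.
  leading term x_2: no divisor's leading term divides it; move -872/297*x_2 to the remainder.
  leading term x_3: no divisor's leading term divides it; move -8/27*x_3 to the remainder.
  remainder 16/27*x_2**2 - 40/27*x_1 - 872/297*x_2 - 8/27*x_3 ≠ 0; add k_4 = 16/27*x_2**2 - 40/27*x_1 - 872/297*x_2 - 8/27*x_3 to the basis.

S(h_1,h_3): lcm = x_1*x_3. S = 16/27*x_2**2 - 40/27*x_1 + 392/27*x_2 - 8/27*x_3.
  leading term x_2**2: subtract (1)·k_4 from 16/27*x_2**2 - 40/27*x_1 + 392/27*x_2 - 8/27*x_3 → 192/11*x_2
  leading term x_2: no divisor's leading term divides it; move 192/11*x_2 to the remainder.
  remainder 192/11*x_2 ≠ 0; add k_5 = 192/11*x_2 to the basis.

S(h_2,h_3): lcm = x_1*x_3. S = 192/11*x_2.
  leading term x_2: subtract (1)·k_5 from 192/11*x_2 → 0
  remainder 0.

S(h_1,k_4): leading monomials are coprime, so the S-polynomial reduces to 0 (Buchberger's first criterion).
S(h_2,k_4): leading monomials are coprime, so the S-polynomial reduces to 0 (Buchberger's first criterion).
S(h_3,k_4): leading monomials are coprime, so the S-polynomial reduces to 0 (Buchberger's first criterion).
S(h_1,k_5): leading monomials are coprime, so the S-polynomial reduces to 0 (Buchberger's first criterion).
S(h_2,k_5): leading monomials are coprime, so the S-polynomial reduces to 0 (Buchberger's first criterion).
S(h_3,k_5): leading monomials are coprime, so the S-polynomial reduces to 0 (Buchberger's first criterion).
S(k_4,k_5): lcm = x_2**2. S = -5/2*x_1 - 109/22*x_2 - 1/2*x_3.
  leading term x_1: no divisor's leading term divides it; move -5/2*x_1 to the remainder.
  leading term x_2: subtract (-109/384)·k_5 from -109/22*x_2 - 1/2*x_3 → -1/2*x_3
  leading term x_3: no divisor's leading term divides it; move -1/2*x_3 to the remainder.
  remainder -5/2*x_1 - 1/2*x_3 ≠ 0; add k_6 = -5/2*x_1 - 1/2*x_3 to the basis.

S(h_1,k_6): lcm = x_1*x_3. S = 16/27*x_2**2 - 1/5*x_3**2 + 140/27*x_1 - 40/27*x_2 - 8/27*x_3.
  leading term x_2**2: subtract (1)·k_4 from 16/27*x_2**2 - 1/5*x_3**2 + 140/27*x_1 - 40/27*x_2 - 8/27*x_3 → -1/5*x_3**2 + 20/3*x_1 + 16/11*x_2
  leading term x_3**2: no divisor's leading term divides it; move -1/5*x_3**2 to the remainder.
  leading term x_1: subtract (-8/3)·k_6 from 20/3*x_1 + 16/11*x_2 → 16/11*x_2 - 4/3*x_3
  leading term x_2: subtract (1/12)·k_5 from 16/11*x_2 - 4/3*x_3 → -4/3*x_3
  leading term x_3: no divisor's leading term divides it; move -4/3*x_3 to the remainder.
  remainder -1/5*x_3**2 - 4/3*x_3 ≠ 0; add k_7 = -1/5*x_3**2 - 4/3*x_3 to the basis.

S(h_2,k_6): lcm = x_1*x_3. S = -1/5*x_3**2 + 20/3*x_1 + 16/11*x_2.
  leading term x_3**2: subtract (1)·k_7 from -1/5*x_3**2 + 20/3*x_1 + 16/11*x_2 → 20/3*x_1 + 16/11*x_2 + 4/3*x_3
  leading term x_1: subtract (-8/3)·k_6 from 20/3*x_1 + 16/11*x_2 + 4/3*x_3 → 16/11*x_2
  leading term x_2: subtract (1/12)·k_5 from 16/11*x_2 → 0
  remainder 0.

S(h_3,k_6): lcm = x_1*x_3. S = -1/5*x_3**2 + 20/3*x_1 - 16*x_2.
  leading term x_3**2: subtract (1)·k_7 from -1/5*x_3**2 + 20/3*x_1 - 16*x_2 → 20/3*x_1 - 16*x_2 + 4/3*x_3
  leading term x_1: subtract (-8/3)·k_6 from 20/3*x_1 - 16*x_2 + 4/3*x_3 → -16*x_2
  leading term x_2: subtract (-11/12)·k_5 from -16*x_2 → 0
  remainder 0.

S(k_4,k_6): leading monomials are coprime, so the S-polynomial reduces to 0 (Buchberger's first criterion).
S(k_5,k_6): leading monomials are coprime, so the S-polynomial reduces to 0 (Buchberger's first criterion).
S(h_1,k_7): lcm = x_1*x_3**2. S = 16/27*x_2**2*x_3 - 40/27*x_1*x_3 - 40/27*x_2*x_3 - 8/27*x_3**2.
  leading term x_2**2*x_3: subtract (x_3)·k_4 from 16/27*x_2**2*x_3 - 40/27*x_1*x_3 - 40/27*x_2*x_3 - 8/27*x_3**2 → 16/11*x_2*x_3
  leading term x_2*x_3: subtract (1/12*x_3)·k_5 from 16/11*x_2*x_3 → 0
  remainder 0.

S(h_2,k_7): lcm = x_1*x_3**2. S = 16/11*x_2*x_3.
  leading term x_2*x_3: subtract (1/12*x_3)·k_5 from 16/11*x_2*x_3 → 0
  remainder 0.

S(h_3,k_7): lcm = x_1*x_3**2. S = -16*x_2*x_3.
  leading term x_2*x_3: subtract (-11/12*x_3)·k_5 from -16*x_2*x_3 → 0
  remainder 0.

S(k_4,k_7): leading monomials are coprime, so the S-polynomial reduces to 0 (Buchberger's first criterion).
S(k_5,k_7): leading monomials are coprime, so the S-polynomial reduces to 0 (Buchberger's first criterion).
S(k_6,k_7): leading monomials are coprime, so the S-polynomial reduces to 0 (Buchberger's first criterion).
Every S-polynomial of the final basis reduces to 0, so we have a Gröbner basis.
Inter-reduce: drop elements whose leading term is divisible by another's, tail-reduce, and make monic.
Reduced Gröbner basis: {x_3**2 + 20/3*x_3, x_1 + 1/5*x_3, x_2}.

These coincide, so the ideals are equal.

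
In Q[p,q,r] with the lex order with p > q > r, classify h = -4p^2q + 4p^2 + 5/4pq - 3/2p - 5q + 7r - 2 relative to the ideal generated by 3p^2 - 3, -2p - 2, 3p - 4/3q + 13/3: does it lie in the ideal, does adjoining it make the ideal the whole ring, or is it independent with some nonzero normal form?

-4p^2q + 4p^2 + 5/4pq - 3/2p - 5q + 7r - 2 is independent of I; its normal form modulo I is 7r - 27/4.

First compute the reduced Gröbner basis of I by Buchberger's algorithm.
f_1 = 3p^2 - 3, LT = p^2.
f_2 = -2p - 2, LT = p.
f_3 = 3p - 4/3q + 13/3, LT = p.

S(f_1,f_3): lcm = p^2. S = 4/9pq - 13/9p - 1.
  leading term pq: subtract (-2/9q)·f_2 from 4/9pq - 13/9p - 1 → -13/9p - 4/9q - 1
  leading term p: subtract (13/18)·f_2 from -13/9p - 4/9q - 1 → -4/9q + 4/9
  leading term q: no divisor's leading term divides it; move -4/9q to the remainder.
  leading term 1: no divisor's leading term divides it; move 4/9 to the remainder.
  remainder -4/9q + 4/9 ≠ 0; add k_4 = -4/9q + 4/9 to the basis.

The other S-polynomials (S(f_1,f_2), S(f_2,f_3), S(f_1,k_4), S(f_2,k_4), S(f_3,k_4)) all reduce to 0 modulo the current basis, so we have a Gröbner basis.
Inter-reduce: drop elements whose leading term is divisible by another's, tail-reduce, and make monic.
Reduced Gröbner basis: {p + 1, q - 1}.
Label its elements g_1 = p + 1, g_2 = q - 1.

Reduce h = -4p^2q + 4p^2 + 5/4pq - 3/2p - 5q + 7r - 2 modulo G:
  leading term p^2q: subtract (-4pq)·g_1 from -4p^2q + 4p^2 + 5/4pq - 3/2p - 5q + 7r - 2 → 4p^2 + 21/4pq - 3/2p - 5q + 7r - 2
  leading term p^2: subtract (4p)·g_1 from 4p^2 + 21/4pq - 3/2p - 5q + 7r - 2 → 21/4pq - 11/2p - 5q + 7r - 2
  leading term pq: subtract (21/4q)·g_1 from 21/4pq - 11/2p - 5q + 7r - 2 → -11/2p - 41/4q + 7r - 2
  leading term p: subtract (-11/2)·g_1 from -11/2p - 41/4q + 7r - 2 → -41/4q + 7r + 7/2
  leading term q: subtract (-41/4)·g_2 from -41/4q + 7r + 7/2 → 7r - 27/4
  leading term r: no divisor's leading term divides it; move 7r to the remainder.
  leading term 1: no divisor's leading term divides it; move -27/4 to the remainder.
  normal form = 7r - 27/4.
The normal form is nonzero, so h ∉ I. Since h minus its normal form lies in I, I + (h) = I + (n) where n = 7r - 27/4; decide whether this ideal is the whole ring.
Run Buchberger on G together with n (pairs among the g_i already reduce to 0 since G is a Gröbner basis):
g_1 = p + 1, LT = p.
g_2 = q - 1, LT = q.
n = 7r - 27/4, LT = r.

The S-polynomials (S(g_1,g_2), S(g_1,n), S(g_2,n)) all reduce to 0 modulo the current basis, so we have a Gröbner basis.
Inter-reduce: drop elements whose leading term is divisible by another's, tail-reduce, and make monic.
Reduced Gröbner basis: {p + 1, q - 1, r - 27/28}.
The reduced Gröbner basis of I + (h) is {p + 1, q - 1, r - 27/28} ≠ {1}, a proper ideal, so the enlarged system stays consistent: h is independent of I, with normal form 7r - 27/4.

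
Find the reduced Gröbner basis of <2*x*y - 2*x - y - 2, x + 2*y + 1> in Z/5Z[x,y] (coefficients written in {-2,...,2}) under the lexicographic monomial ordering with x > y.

G = {x + 2*y + 1, y**2 + y}

The reduced Gröbner basis is the canonical form of the ideal for this ordering.

f_1 = 2*x*y - 2*x - y - 2, LT = x*y.
f_2 = x + 2*y + 1, LT = x.

S(f_1,f_2): lcm = x*y. S = -x - 2*y**2 + y - 1.
  leading term x: subtract (-1)·f_2 from -x - 2*y**2 + y - 1 → -2*y**2 - 2*y
  leading term y**2: no divisor's leading term divides it; move -2*y**2 to the remainder.
  leading term y: no divisor's leading term divides it; move -2*y to the remainder.
  remainder -2*y**2 - 2*y ≠ 0; add g_3 = -2*y**2 - 2*y to the basis.

The other S-polynomials (S(f_1,g_3), S(f_2,g_3)) all reduce to 0 modulo the current basis, so we have a Gröbner basis.
Inter-reduce: drop elements whose leading term is divisible by another's, tail-reduce, and make monic.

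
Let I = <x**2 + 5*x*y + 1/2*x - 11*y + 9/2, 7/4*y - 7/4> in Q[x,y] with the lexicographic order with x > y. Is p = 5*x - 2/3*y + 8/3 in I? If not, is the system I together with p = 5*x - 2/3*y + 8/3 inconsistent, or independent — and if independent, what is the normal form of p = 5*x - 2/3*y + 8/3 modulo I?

Adjoining 5*x - 2/3*y + 8/3 makes the ideal the whole ring: the system is inconsistent.

First compute the reduced Gröbner basis of I by Buchberger's algorithm.
f_1 = x**2 + 5*x*y + 1/2*x - 11*y + 9/2, LT = x**2.
f_2 = 7/4*y - 7/4, LT = y.

The S-polynomials (S(f_1,f_2)) all reduce to 0 modulo the current basis, so we have a Gröbner basis.
Inter-reduce: drop elements whose leading term is divisible by another's, tail-reduce, and make monic.
Reduced Gröbner basis: {x**2 + 11/2*x - 13/2, y - 1}.
Label its elements g_1 = x**2 + 11/2*x - 13/2, g_2 = y - 1.

Reduce p = 5*x - 2/3*y + 8/3 modulo G:
  leading term x: no divisor's leading term divides it; move 5*x to the remainder.
  leading term y: subtract (-2/3)·g_2 from -2/3*y + 8/3 → 2
  leading term 1: no divisor's leading term divides it; move 2 to the remainder.
  normal form = 5*x + 2.
The normal form is nonzero, so p ∉ I. Since p minus its normal form lies in I, I + (p) = I + (r) where r = 5*x + 2; decide whether this ideal is the whole ring.
Run Buchberger on G together with r (pairs among the g_i already reduce to 0 since G is a Gröbner basis):
g_1 = x**2 + 11/2*x - 13/2, LT = x**2.
g_2 = y - 1, LT = y.
r = 5*x + 2, LT = x.

S(g_1,r): lcm = x**2. S = 51/10*x - 13/2.
  reduce S modulo (g_1, g_2, r):
  remainder -427/50 ≠ 0; add m_4 = -427/50 to the basis.

The other S-polynomials (S(g_1,g_2), S(g_2,r), S(g_1,m_4), S(g_2,m_4), S(r,m_4)) all reduce to 0 modulo the current basis, so we have a Gröbner basis.
Inter-reduce: drop elements whose leading term is divisible by another's, tail-reduce, and make monic.
Reduced Gröbner basis: {1}.
The reduced Gröbner basis of I + (p) is {1}: the ideal is the whole ring, so the enlarged system has no common solution — adjoining p is inconsistent.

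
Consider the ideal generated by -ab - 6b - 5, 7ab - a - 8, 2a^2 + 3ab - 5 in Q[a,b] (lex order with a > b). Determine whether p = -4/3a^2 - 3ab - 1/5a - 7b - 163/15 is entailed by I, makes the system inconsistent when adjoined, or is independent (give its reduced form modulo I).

Adjoining -4/3a^2 - 3ab - 1/5a - 7b - 163/15 makes the ideal the whole ring: the system is inconsistent.

First compute the reduced Gröbner basis of I by Buchberger's algorithm.
f_1 = -ab - 6b - 5, LT = ab.
f_2 = 7ab - a - 8, LT = ab.
f_3 = 2a^2 + 3ab - 5, LT = a^2.

S(f_1,f_2): lcm = ab. S = 1/7a + 6b + 43/7.
  leading term a: no divisor's leading term divides it; move 1/7a to the remainder.
  leading term b: no divisor's leading term divides it; move 6b to the remainder.
  leading term 1: no divisor's leading term divides it; move 43/7 to the remainder.
  remainder 1/7a + 6b + 43/7 ≠ 0; add h_4 = 1/7a + 6b + 43/7 to the basis.

S(f_1,f_3): lcm = a^2b. S = -3/2ab^2 + 6ab + 5a + 5/2b.
  leading term ab^2: subtract (3/2b)·f_1 from -3/2ab^2 + 6ab + 5a + 5/2b → 6ab + 5a + 9b^2 + 10b
  leading term ab: subtract (-6)·f_1 from 6ab + 5a + 9b^2 + 10b → 5a + 9b^2 - 26b - 30
  leading term a: subtract (35)·h_4 from 5a + 9b^2 - 26b - 30 → 9b^2 - 236b - 245
  leading term b^2: no divisor's leading term divides it; move 9b^2 to the remainder.
  leading term b: no divisor's leading term divides it; move -236b to the remainder.
  leading term 1: no divisor's leading term divides it; move -245 to the remainder.
  remainder 9b^2 - 236b - 245 ≠ 0; add h_5 = 9b^2 - 236b - 245 to the basis.

S(f_2,f_3): lcm = a^2b. S = -1/7a^2 - 3/2ab^2 - 8/7a + 5/2b.
  leading term a^2: subtract (-1/14)·f_3 from -1/7a^2 - 3/2ab^2 - 8/7a + 5/2b → -3/2ab^2 + 3/14ab - 8/7a + 5/2b - 5/14
  leading term ab^2: subtract (3/2b)·f_1 from -3/2ab^2 + 3/14ab - 8/7a + 5/2b - 5/14 → 3/14ab - 8/7a + 9b^2 + 10b - 5/14
  leading term ab: subtract (-3/14)·f_1 from 3/14ab - 8/7a + 9b^2 + 10b - 5/14 → -8/7a + 9b^2 + 61/7b - 10/7
  leading term a: subtract (-8)·h_4 from -8/7a + 9b^2 + 61/7b - 10/7 → 9b^2 + 397/7b + 334/7
  leading term b^2: subtract (1)·h_5 from 9b^2 + 397/7b + 334/7 → 2049/7b + 2049/7
  leading term b: no divisor's leading term divides it; move 2049/7b to the remainder.
  leading term 1: no divisor's leading term divides it; move 2049/7 to the remainder.
  remainder 2049/7b + 2049/7 ≠ 0; add h_6 = 2049/7b + 2049/7 to the basis.

The other S-polynomials (S(f_1,h_4), S(f_2,h_4), S(f_3,h_4), S(f_1,h_5), S(f_2,h_5), S(f_3,h_5), S(h_4,h_5), S(f_1,h_6), S(f_2,h_6), S(f_3,h_6), S(h_4,h_6), S(h_5,h_6)) all reduce to 0 modulo the current basis, so we have a Gröbner basis.
Inter-reduce: drop elements whose leading term is divisible by another's, tail-reduce, and make monic.
Reduced Gröbner basis: {a + 1, b + 1}.
Label its elements g_1 = a + 1, g_2 = b + 1.

Reduce p = -4/3a^2 - 3ab - 1/5a - 7b - 163/15 modulo G:
  leading term a^2: subtract (-4/3a)·g_1 from -4/3a^2 - 3ab - 1/5a - 7b - 163/15 → -3ab + 17/15a - 7b - 163/15
  leading term ab: subtract (-3b)·g_1 from -3ab + 17/15a - 7b - 163/15 → 17/15a - 4b - 163/15
  leading term a: subtract (17/15)·g_1 from 17/15a - 4b - 163/15 → -4b - 12
  leading term b: subtract (-4)·g_2 from -4b - 12 → -8
  leading term 1: no divisor's leading term divides it; move -8 to the remainder.
  normal form = -8.
The normal form is nonzero, so p ∉ I. Since p minus its normal form lies in I, I + (p) = I + (r) where r = -8; decide whether this ideal is the whole ring.
Here r = -8 is a nonzero constant, hence a unit: 1 ∈ I + (p), the Gröbner basis of I + (p) is {1}, and the enlarged system has no common solution — adjoining p is inconsistent.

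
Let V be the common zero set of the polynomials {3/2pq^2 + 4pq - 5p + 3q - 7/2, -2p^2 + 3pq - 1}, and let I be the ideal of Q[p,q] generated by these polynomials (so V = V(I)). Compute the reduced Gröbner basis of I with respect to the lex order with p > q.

Buchberger's algorithm terminates because the ascending chain of leading-term ideals stabilizes.

f_1 = 3/2pq^2 + 4pq - 5p + 3q - 7/2, LT = pq^2.
f_2 = -2p^2 + 3pq - 1, LT = p^2.

S(f_1,f_2): lcm = p^2q^2. S = 8/3p^2q - 10/3p^2 + 3/2pq^3 + 2pq - 7/3p - 1/2q^2.
  leading term p^2q: subtract (-4/3q)·f_2 from 8/3p^2q - 10/3p^2 + 3/2pq^3 + 2pq - 7/3p - 1/2q^2 → -10/3p^2 + 3/2pq^3 + 4pq^2 + 2pq - 7/3p - 1/2q^2 - 4/3q
  leading term p^2: subtract (5/3)·f_2 from -10/3p^2 + 3/2pq^3 + 4pq^2 + 2pq - 7/3p - 1/2q^2 - 4/3q → 3/2pq^3 + 4pq^2 - 3pq - 7/3p - 1/2q^2 - 4/3q + 5/3
  leading term pq^3: subtract (q)·f_1 from 3/2pq^3 + 4pq^2 - 3pq - 7/3p - 1/2q^2 - 4/3q + 5/3 → 2pq - 7/3p - 7/2q^2 + 13/6q + 5/3
  leading term pq: no divisor's leading term divides it; move 2pq to the remainder.
  leading term p: no divisor's leading term divides it; move -7/3p to the remainder.
  leading term q^2: no divisor's leading term divides it; move -7/2q^2 to the remainder.
  leading term q: no divisor's leading term divides it; move 13/6q to the remainder.
  leading term 1: no divisor's leading term divides it; move 5/3 to the remainder.
  remainder 2pq - 7/3p - 7/2q^2 + 13/6q + 5/3 ≠ 0; add g_3 = 2pq - 7/3p - 7/2q^2 + 13/6q + 5/3 to the basis.

S(f_1,g_3): lcm = pq^2. S = 23/6pq - 10/3p + 7/4q^3 - 13/12q^2 + 7/6q - 7/3.
  leading term pq: subtract (23/12)·g_3 from 23/6pq - 10/3p + 7/4q^3 - 13/12q^2 + 7/6q - 7/3 → 41/36p + 7/4q^3 + 45/8q^2 - 215/72q - 199/36
  leading term p: no divisor's leading term divides it; move 41/36p to the remainder.
  leading term q^3: no divisor's leading term divides it; move 7/4q^3 to the remainder.
  leading term q^2: no divisor's leading term divides it; move 45/8q^2 to the remainder.
  leading term q: no divisor's leading term divides it; move -215/72q to the remainder.
  leading term 1: no divisor's leading term divides it; move -199/36 to the remainder.
  remainder 41/36p + 7/4q^3 + 45/8q^2 - 215/72q - 199/36 ≠ 0; add g_4 = 41/36p + 7/4q^3 + 45/8q^2 - 215/72q - 199/36 to the basis.

S(f_1,g_4): lcm = pq^2. S = 8/3pq - 10/3p - 63/41q^5 - 405/82q^4 + 215/82q^3 + 199/41q^2 + 2q - 7/3.
  leading term pq: subtract (4/3)·g_3 from 8/3pq - 10/3p - 63/41q^5 - 405/82q^4 + 215/82q^3 + 199/41q^2 + 2q - 7/3 → -2/9p - 63/41q^5 - 405/82q^4 + 215/82q^3 + 1171/123q^2 - 8/9q - 41/9
  leading term p: subtract (-8/41)·g_4 from -2/9p - 63/41q^5 - 405/82q^4 + 215/82q^3 + 1171/123q^2 - 8/9q - 41/9 → -63/41q^5 - 405/82q^4 + 243/82q^3 + 1306/123q^2 - 181/123q - 231/41
  leading term q^5: no divisor's leading term divides it; move -63/41q^5 to the remainder.
  leading term q^4: no divisor's leading term divides it; move -405/82q^4 to the remainder.
  leading term q^3: no divisor's leading term divides it; move 243/82q^3 to the remainder.
  leading term q^2: no divisor's leading term divides it; move 1306/123q^2 to the remainder.
  leading term q: no divisor's leading term divides it; move -181/123q to the remainder.
  leading term 1: no divisor's leading term divides it; move -231/41 to the remainder.
  remainder -63/41q^5 - 405/82q^4 + 243/82q^3 + 1306/123q^2 - 181/123q - 231/41 ≠ 0; add g_5 = -63/41q^5 - 405/82q^4 + 243/82q^3 + 1306/123q^2 - 181/123q - 231/41 to the basis.

S(g_3,g_4): lcm = pq. S = -7/6p - 63/41q^4 - 405/82q^3 + 143/164q^2 + 2921/492q + 5/6.
  leading term p: subtract (-42/41)·g_4 from -7/6p - 63/41q^4 - 405/82q^3 + 143/164q^2 + 2921/492q + 5/6 → -63/41q^4 - 129/41q^3 + 272/41q^2 + 118/41q - 198/41
  leading term q^4: no divisor's leading term divides it; move -63/41q^4 to the remainder.
  leading term q^3: no divisor's leading term divides it; move -129/41q^3 to the remainder.
  leading term q^2: no divisor's leading term divides it; move 272/41q^2 to the remainder.
  leading term q: no divisor's leading term divides it; move 118/41q to the remainder.
  leading term 1: no divisor's leading term divides it; move -198/41 to the remainder.
  remainder -63/41q^4 - 129/41q^3 + 272/41q^2 + 118/41q - 198/41 ≠ 0; add g_6 = -63/41q^4 - 129/41q^3 + 272/41q^2 + 118/41q - 198/41 to the basis.

The other S-polynomials (S(f_2,g_3), S(f_2,g_4), S(f_1,g_5), S(f_2,g_5), S(g_3,g_5), S(g_4,g_5), S(f_1,g_6), S(f_2,g_6), S(g_3,g_6), S(g_4,g_6), S(g_5,g_6)) all reduce to 0 modulo the current basis, so we have a Gröbner basis.
Inter-reduce: drop elements whose leading term is divisible by another's, tail-reduce, and make monic.

G = {p + 63/41q^3 + 405/82q^2 - 215/82q - 199/41, q^4 + 43/21q^3 - 272/63q^2 - 118/63q + 22/7}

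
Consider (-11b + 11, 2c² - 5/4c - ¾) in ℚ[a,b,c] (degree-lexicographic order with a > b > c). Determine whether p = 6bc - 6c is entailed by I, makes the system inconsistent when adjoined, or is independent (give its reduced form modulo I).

First compute the reduced Gröbner basis of I by Buchberger's algorithm.
f_1 = -11b + 11, LT = b.
f_2 = 2c² - 5/4c - ¾, LT = c².

The S-polynomials (S(f_1,f_2)) all reduce to 0 modulo the current basis, so we have a Gröbner basis.
Inter-reduce: drop elements whose leading term is divisible by another's, tail-reduce, and make monic.
Reduced Gröbner basis: {c² - ⅝c - ⅜, b - 1}.
Label its elements g_1 = c² - ⅝c - ⅜, g_2 = b - 1.

Reduce p = 6bc - 6c modulo G:
  leading term bc: subtract (6c)·g_2 from 6bc - 6c → 0
  normal form = 0.
Since the normal form is 0, p ∈ I.

6bc - 6c lies in I (it reduces to 0).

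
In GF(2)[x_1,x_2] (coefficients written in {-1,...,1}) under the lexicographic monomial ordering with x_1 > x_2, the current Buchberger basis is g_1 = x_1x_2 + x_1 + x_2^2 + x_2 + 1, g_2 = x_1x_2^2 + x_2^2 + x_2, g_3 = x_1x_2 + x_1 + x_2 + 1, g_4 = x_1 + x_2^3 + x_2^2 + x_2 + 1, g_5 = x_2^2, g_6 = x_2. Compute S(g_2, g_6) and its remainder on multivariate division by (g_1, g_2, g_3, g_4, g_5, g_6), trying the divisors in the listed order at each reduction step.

lcm(LM(g_2), LM(g_6)) = x_1x_2^2.
S = (lcm/LT(g_2))·g_2 − (lcm/LT(g_6))·g_6 = x_2^2 + x_2.
Reduce S modulo (g_1, g_2, g_3, g_4, g_5, g_6) in that order:
  leading term x_2^2: subtract (1)·g_5 from x_2^2 + x_2 → x_2
  leading term x_2: subtract (1)·g_6 from x_2 → 0
The remainder is 0, so this S-polynomial contributes no new basis element.
This is the inner loop of Buchberger's algorithm — each nonzero remainder becomes a new basis element.

S(g_2, g_6) = x_2^2 + x_2; remainder on division = 0.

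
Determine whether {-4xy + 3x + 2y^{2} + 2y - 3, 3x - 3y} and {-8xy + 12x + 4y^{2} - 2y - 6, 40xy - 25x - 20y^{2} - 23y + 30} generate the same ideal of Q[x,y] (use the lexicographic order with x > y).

Equality of ideals is decidable: compute both reduced Gröbner bases (unique for the ordering) and check whether they agree.
Buchberger on the first generating set:
f_1 = -4xy + 3x + 2y^{2} + 2y - 3, LT = xy.
f_2 = 3x - 3y, LT = x.

S(f_1,f_2): lcm = xy. S = -\tfrac{3}{4}x + \tfrac{1}{2}y^{2} - \tfrac{1}{2}y + \tfrac{3}{4}.
  leading term x: subtract (-\tfrac{1}{4})·f_2 from -\tfrac{3}{4}x + \tfrac{1}{2}y^{2} - \tfrac{1}{2}y + \tfrac{3}{4} → \tfrac{1}{2}y^{2} - \tfrac{5}{4}y + \tfrac{3}{4}
  leading term y^{2}: no divisor's leading term divides it; move \tfrac{1}{2}y^{2} to the remainder.
  leading term y: no divisor's leading term divides it; move -\tfrac{5}{4}y to the remainder.
  leading term 1: no divisor's leading term divides it; move \tfrac{3}{4} to the remainder.
  remainder \tfrac{1}{2}y^{2} - \tfrac{5}{4}y + \tfrac{3}{4} ≠ 0; add g_3 = \tfrac{1}{2}y^{2} - \tfrac{5}{4}y + \tfrac{3}{4} to the basis.

S(f_1,g_3): lcm = xy^{2}. S = \tfrac{7}{4}xy - \tfrac{3}{2}x - \tfrac{1}{2}y^{3} - \tfrac{1}{2}y^{2} + \tfrac{3}{4}y.
  leading term xy: subtract (-\tfrac{7}{16})·f_1 from \tfrac{7}{4}xy - \tfrac{3}{2}x - \tfrac{1}{2}y^{3} - \tfrac{1}{2}y^{2} + \tfrac{3}{4}y → -\tfrac{3}{16}x - \tfrac{1}{2}y^{3} + \tfrac{3}{8}y^{2} + \tfrac{13}{8}y - \tfrac{21}{16}
  leading term x: subtract (-\tfrac{1}{16})·f_2 from -\tfrac{3}{16}x - \tfrac{1}{2}y^{3} + \tfrac{3}{8}y^{2} + \tfrac{13}{8}y - \tfrac{21}{16} → -\tfrac{1}{2}y^{3} + \tfrac{3}{8}y^{2} + \tfrac{23}{16}y - \tfrac{21}{16}
  leading term y^{3}: subtract (-y)·g_3 from -\tfrac{1}{2}y^{3} + \tfrac{3}{8}y^{2} + \tfrac{23}{16}y - \tfrac{21}{16} → -\tfrac{7}{8}y^{2} + \tfrac{35}{16}y - \tfrac{21}{16}
  leading term y^{2}: subtract (-\tfrac{7}{4})·g_3 from -\tfrac{7}{8}y^{2} + \tfrac{35}{16}y - \tfrac{21}{16} → 0
  remainder 0.

S(f_2,g_3): leading monomials are coprime, so the S-polynomial reduces to 0 (Buchberger's first criterion).
Every S-polynomial of the final basis reduces to 0, so we have a Gröbner basis.
Inter-reduce: drop elements whose leading term is divisible by another's, tail-reduce, and make monic.
Reduced Gröbner basis: {x - y, y^{2} - \tfrac{5}{2}y + \tfrac{3}{2}}.

Buchberger on the second generating set:
h_1 = -8xy + 12x + 4y^{2} - 2y - 6, LT = xy.
h_2 = 40xy - 25x - 20y^{2} - 23y + 30, LT = xy.

S(h_1,h_2): lcm = xy. S = -\tfrac{7}{8}x + \tfrac{33}{40}y.
  leading term x: no divisor's leading term divides it; move -\tfrac{7}{8}x to the remainder.
  leading term y: no divisor's leading term divides it; move \tfrac{33}{40}y to the remainder.
  remainder -\tfrac{7}{8}x + \tfrac{33}{40}y ≠ 0; add k_3 = -\tfrac{7}{8}x + \tfrac{33}{40}y to the basis.

S(h_1,k_3): lcm = xy. S = -\tfrac{3}{2}x + \tfrac{31}{70}y^{2} + \tfrac{1}{4}y + \tfrac{3}{4}.
  leading term x: subtract (\tfrac{12}{7})·k_3 from -\tfrac{3}{2}x + \tfrac{31}{70}y^{2} + \tfrac{1}{4}y + \tfrac{3}{4} → \tfrac{31}{70}y^{2} - \tfrac{163}{140}y + \tfrac{3}{4}
  leading term y^{2}: no divisor's leading term divides it; move \tfrac{31}{70}y^{2} to the remainder.
  leading term y: no divisor's leading term divides it; move -\tfrac{163}{140}y to the remainder.
  leading term 1: no divisor's leading term divides it; move \tfrac{3}{4} to the remainder.
  remainder \tfrac{31}{70}y^{2} - \tfrac{163}{140}y + \tfrac{3}{4} ≠ 0; add k_4 = \tfrac{31}{70}y^{2} - \tfrac{163}{140}y + \tfrac{3}{4} to the basis.

S(h_2,k_3): lcm = xy. S = -\tfrac{5}{8}x + \tfrac{31}{70}y^{2} - \tfrac{23}{40}y + \tfrac{3}{4}.
  leading term x: subtract (\tfrac{5}{7})·k_3 from -\tfrac{5}{8}x + \tfrac{31}{70}y^{2} - \tfrac{23}{40}y + \tfrac{3}{4} → \tfrac{31}{70}y^{2} - \tfrac{163}{140}y + \tfrac{3}{4}
  leading term y^{2}: subtract (1)·k_4 from \tfrac{31}{70}y^{2} - \tfrac{163}{140}y + \tfrac{3}{4} → 0
  remainder 0.

S(h_1,k_4): lcm = xy^{2}. S = \tfrac{35}{31}xy - \tfrac{105}{62}x - \tfrac{1}{2}y^{3} + \tfrac{1}{4}y^{2} + \tfrac{3}{4}y.
  leading term xy: subtract (-\tfrac{35}{248})·h_1 from \tfrac{35}{31}xy - \tfrac{105}{62}x - \tfrac{1}{2}y^{3} + \tfrac{1}{4}y^{2} + \tfrac{3}{4}y → -\tfrac{1}{2}y^{3} + \tfrac{101}{124}y^{2} + \tfrac{29}{62}y - \tfrac{105}{124}
  leading term y^{3}: subtract (-\tfrac{35}{31}y)·k_4 from -\tfrac{1}{2}y^{3} + \tfrac{101}{124}y^{2} + \tfrac{29}{62}y - \tfrac{105}{124} → -\tfrac{1}{2}y^{2} + \tfrac{163}{124}y - \tfrac{105}{124}
  leading term y^{2}: subtract (-\tfrac{35}{31})·k_4 from -\tfrac{1}{2}y^{2} + \tfrac{163}{124}y - \tfrac{105}{124} → 0
  remainder 0.

S(h_2,k_4): lcm = xy^{2}. S = \tfrac{497}{248}xy - \tfrac{105}{62}x - \tfrac{1}{2}y^{3} - \tfrac{23}{40}y^{2} + \tfrac{3}{4}y.
  leading term xy: subtract (-\tfrac{497}{1984})·h_1 from \tfrac{497}{248}xy - \tfrac{105}{62}x - \tfrac{1}{2}y^{3} - \tfrac{23}{40}y^{2} + \tfrac{3}{4}y → \tfrac{21}{16}x - \tfrac{1}{2}y^{3} + \tfrac{1059}{2480}y^{2} + \tfrac{247}{992}y - \tfrac{1491}{992}
  leading term x: subtract (-\tfrac{3}{2})·k_3 from \tfrac{21}{16}x - \tfrac{1}{2}y^{3} + \tfrac{1059}{2480}y^{2} + \tfrac{247}{992}y - \tfrac{1491}{992} → -\tfrac{1}{2}y^{3} + \tfrac{1059}{2480}y^{2} + \tfrac{7373}{4960}y - \tfrac{1491}{992}
  leading term y^{3}: subtract (-\tfrac{35}{31}y)·k_4 from -\tfrac{1}{2}y^{3} + \tfrac{1059}{2480}y^{2} + \tfrac{7373}{4960}y - \tfrac{1491}{992} → -\tfrac{71}{80}y^{2} + \tfrac{11573}{4960}y - \tfrac{1491}{992}
  leading term y^{2}: subtract (-\tfrac{497}{248})·k_4 from -\tfrac{71}{80}y^{2} + \tfrac{11573}{4960}y - \tfrac{1491}{992} → 0
  remainder 0.

S(k_3,k_4): leading monomials are coprime, so the S-polynomial reduces to 0 (Buchberger's first criterion).
Every S-polynomial of the final basis reduces to 0, so we have a Gröbner basis.
Inter-reduce: drop elements whose leading term is divisible by another's, tail-reduce, and make monic.
Reduced Gröbner basis: {x - \tfrac{33}{35}y, y^{2} - \tfrac{163}{62}y + \tfrac{105}{62}}.

Since the reduced bases disagree, the two ideals are not the same.

No, the ideals differ.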